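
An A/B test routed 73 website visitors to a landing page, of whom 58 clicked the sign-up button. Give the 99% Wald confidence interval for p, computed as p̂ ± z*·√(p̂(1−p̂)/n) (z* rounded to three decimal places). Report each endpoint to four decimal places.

With x = 58 successes in n = 73, p̂ = 0.79452.
SE = √(p̂(1−p̂)/n) = √(0.163258/73) = 0.047291.
For 99% confidence, z* = 2.576.
Margin = 2.576·0.047291 = 0.12182.
So the interval runs from 0.6727 to 0.9163.

(0.6727, 0.9163)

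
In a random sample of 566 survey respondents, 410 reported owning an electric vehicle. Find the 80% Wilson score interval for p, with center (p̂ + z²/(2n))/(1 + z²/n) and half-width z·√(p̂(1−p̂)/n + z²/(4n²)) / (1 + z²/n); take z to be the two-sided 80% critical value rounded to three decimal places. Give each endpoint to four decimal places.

p̂ = 410/566 = 0.72438; z = 1.282, so z² = 1.643524.
1 + z²/n = 1.002904.
Center = (0.72438 + 0.001452)/1.002904 = 0.72373.
Radicand: p̂(1−p̂)/n + z²/(4n²) = 0.000352744 + 0.000001283 = 0.000354027.
Half-width = 1.282·√0.000354027/1.002904 = 0.02405.
CI: 0.72373 ± 0.02405 = (0.6997, 0.7478).

(0.6997, 0.7478)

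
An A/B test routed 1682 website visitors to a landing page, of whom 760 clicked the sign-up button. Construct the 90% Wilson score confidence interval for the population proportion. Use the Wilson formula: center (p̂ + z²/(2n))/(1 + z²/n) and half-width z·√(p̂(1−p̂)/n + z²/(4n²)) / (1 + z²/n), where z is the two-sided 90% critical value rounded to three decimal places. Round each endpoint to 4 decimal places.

(0.4320, 0.4719)

p̂ = 760/1682 = 0.45184; z = 1.645, so z² = 2.706025.
Denominator 1 + z²/n = 1 + 2.706025/1682 = 1.001609.
Adjusted center: (0.45184 + z²/(2n))/1.001609 = 0.45192.
Radicand: p̂(1−p̂)/n + z²/(4n²) = 0.000147254 + 0.000000239 = 0.000147493.
Half-width = z·√(radicand)/denom = 1.645·0.012145/1.001609 = 0.01995.
So the interval runs from 0.4320 to 0.4719.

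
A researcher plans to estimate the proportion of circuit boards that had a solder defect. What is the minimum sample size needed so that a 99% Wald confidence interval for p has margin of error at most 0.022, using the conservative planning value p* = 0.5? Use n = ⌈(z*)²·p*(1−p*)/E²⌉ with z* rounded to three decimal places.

n = 3428

z* = 2.576 at the 99% level.
p*(1−p*) = 0.2500.
Required n before rounding: 6.635776 × 0.2500 / 0.022² = 3427.570.
Rounding up, n = 3428.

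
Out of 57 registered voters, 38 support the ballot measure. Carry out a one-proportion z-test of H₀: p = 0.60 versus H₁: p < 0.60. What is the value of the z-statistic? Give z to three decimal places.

Sample proportion p̂ = 38/57 = 0.66667.
SE₀ = √(0.60·0.40/57) = 0.064889.
Test statistic: z = 0.06667/0.064889 = 1.027.

z = 1.027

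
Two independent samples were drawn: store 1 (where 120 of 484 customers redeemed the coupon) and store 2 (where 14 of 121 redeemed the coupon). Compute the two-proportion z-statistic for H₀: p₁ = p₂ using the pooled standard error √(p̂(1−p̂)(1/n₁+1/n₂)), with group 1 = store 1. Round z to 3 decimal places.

z = 3.133

p̂₁ = 120/484 = 0.24793, p̂₂ = 14/121 = 0.11570.
Pooled p̂ = (120+14)/(484+121) = 134/605 = 0.22149.
Pooled SE = √[0.1724308·0.01033058] ≈ 0.042206.
z = (p̂₁ − p̂₂)/SE = (0.24793 − 0.11570)/0.042206 = 0.13223/0.042206 = 3.133.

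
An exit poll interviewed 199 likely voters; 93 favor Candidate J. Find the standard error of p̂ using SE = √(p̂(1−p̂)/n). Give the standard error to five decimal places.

Sample proportion p̂ = 93/199 = 0.46734.
p̂(1−p̂) = 0.248933.
SE = √(0.248933/199) = √0.001250920 = 0.03537.

SE = 0.03537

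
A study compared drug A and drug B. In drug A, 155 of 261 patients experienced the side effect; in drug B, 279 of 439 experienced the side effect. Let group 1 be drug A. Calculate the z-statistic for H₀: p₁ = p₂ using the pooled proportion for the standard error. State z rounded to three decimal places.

z = -1.098

Sample proportions: p̂₁ = 155/261 = 0.59387 and p̂₂ = 279/439 = 0.63554.
Pooled p̂ = (155+279)/(261+439) = 434/700 = 0.62000.
Pooled SE = √[0.2356000·0.00610932] ≈ 0.037939.
z = -0.04167/0.037939 = -1.098.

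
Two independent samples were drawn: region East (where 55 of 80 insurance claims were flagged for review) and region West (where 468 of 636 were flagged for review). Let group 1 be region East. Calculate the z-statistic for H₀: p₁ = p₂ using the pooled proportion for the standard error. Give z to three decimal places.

Sample proportions: p̂₁ = 55/80 = 0.68750 and p̂₂ = 468/636 = 0.73585.
Pooling: p̂ = 523/716 = 0.73045.
Pooled SE = √[0.1968942·0.01407233] ≈ 0.052638.
z = -0.04835/0.052638 = -0.919.

z = -0.919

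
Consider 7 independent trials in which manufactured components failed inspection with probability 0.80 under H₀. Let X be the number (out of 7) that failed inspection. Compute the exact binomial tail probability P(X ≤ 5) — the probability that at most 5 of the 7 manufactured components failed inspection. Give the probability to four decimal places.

X ~ Binomial(n=7, p=0.80).
P(X ≤ 5) = Σ_{j=0}^{5} C(7,j)·0.80^j·0.20^{7−j}.
= 0.000013 + 0.000358 + 0.004301 + 0.028672 + 0.114688 + 0.275251 = 0.4233.

P = 0.4233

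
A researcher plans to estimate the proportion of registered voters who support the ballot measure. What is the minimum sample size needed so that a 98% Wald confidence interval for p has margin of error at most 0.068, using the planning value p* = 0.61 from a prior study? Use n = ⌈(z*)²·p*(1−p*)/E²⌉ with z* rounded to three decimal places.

n = 279

For 98% confidence, z* = 2.326.
p*(1−p*) = 0.2379.
Required n before rounding: 5.410276 × 0.2379 / 0.068² = 278.353.
⌈278.353⌉ = 279.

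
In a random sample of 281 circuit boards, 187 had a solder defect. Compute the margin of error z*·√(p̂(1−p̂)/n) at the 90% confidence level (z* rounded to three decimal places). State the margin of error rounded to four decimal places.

With x = 187 successes in n = 281, p̂ = 0.66548.
Standard error of p̂: √(0.222616/281) = √0.000792229 = 0.028147.
z* = 1.645 at the 90% level.
Margin of error = z*·SE = 1.645 × 0.028147 = 0.0463.

ME = 0.0463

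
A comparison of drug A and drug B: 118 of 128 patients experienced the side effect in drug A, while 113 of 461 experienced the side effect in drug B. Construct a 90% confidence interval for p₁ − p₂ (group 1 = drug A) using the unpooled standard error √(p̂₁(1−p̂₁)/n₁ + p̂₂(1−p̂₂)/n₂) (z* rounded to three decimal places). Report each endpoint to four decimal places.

(0.6257, 0.7278)

p̂₁ = 0.92188, p̂₂ = 0.24512, so the observed difference is 0.67676.
SE = √(0.000562668 + 0.000401379) = √0.000964047 = 0.031049.
The 90% critical value is z* = 1.645. Margin = 1.645·0.031049 = 0.05108.
So the interval runs from 0.6257 to 0.7278.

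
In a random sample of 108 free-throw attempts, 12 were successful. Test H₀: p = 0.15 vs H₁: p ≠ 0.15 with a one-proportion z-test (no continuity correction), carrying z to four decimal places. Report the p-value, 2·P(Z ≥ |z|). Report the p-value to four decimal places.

The sample proportion is 12/108 = 0.11111.
Null standard error: √(0.15·0.85/108) = √0.001180556 = 0.034359.
Test statistic (full precision, shown to 4 dp): z = (12/108 − 0.15)/SE₀ ≈ -1.1318.
p-value = 2·P(Z ≥ |z|) with z = -1.1318 → 0.2577.

p-value = 0.2577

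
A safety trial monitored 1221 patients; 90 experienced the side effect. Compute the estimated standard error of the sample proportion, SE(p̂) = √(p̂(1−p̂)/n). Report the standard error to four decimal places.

SE = 0.0075

p̂ = 90/1221 = 0.07371.
p̂(1−p̂) = 0.07371·0.92629 = 0.068277.
SE = √(0.068277/1221) = √0.000055919 = 0.0075.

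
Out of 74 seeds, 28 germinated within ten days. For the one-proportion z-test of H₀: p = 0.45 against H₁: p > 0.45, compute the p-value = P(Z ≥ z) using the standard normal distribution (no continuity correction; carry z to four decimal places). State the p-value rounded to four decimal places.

p-value = 0.8922

Sample proportion p̂ = 28/74 = 0.37838.
Under H₀, SE = √(p₀(1−p₀)/n) = √(0.45·0.55/74) = √0.003344595 = 0.057832.
z = (p̂ − p₀)/SE = (28/74 − 0.45)/0.057832 ≈ -1.2384.
p-value = P(Z ≥ z) with z = -1.2384 → 0.8922.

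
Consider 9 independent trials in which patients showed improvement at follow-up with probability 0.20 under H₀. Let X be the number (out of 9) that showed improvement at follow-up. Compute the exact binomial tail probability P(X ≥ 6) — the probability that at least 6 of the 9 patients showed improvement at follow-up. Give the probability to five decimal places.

P = 0.00307

X ~ Binomial(n=9, p=0.20).
P(X ≥ 6) = C(9,6)·0.20^6·0.80^3 + C(9,7)·0.20^7·0.80^2 + C(9,8)·0.20^8·0.80^1 + C(9,9)·0.20^9·0.80^0.
= 0.002753 + 0.000295 + 0.000018 + 0.000001 = 0.00307.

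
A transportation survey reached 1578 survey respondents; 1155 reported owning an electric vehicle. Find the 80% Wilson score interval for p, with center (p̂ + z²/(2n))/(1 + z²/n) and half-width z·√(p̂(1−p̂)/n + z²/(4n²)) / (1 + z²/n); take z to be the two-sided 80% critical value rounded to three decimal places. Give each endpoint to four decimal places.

p̂ = 1155/1578 = 0.73194; z = 1.282, so z² = 1.643524.
1 + z²/n = 1.001042.
Adjusted center: (0.73194 + z²/(2n))/1.001042 = 0.73170.
Radicand: p̂(1−p̂)/n + z²/(4n²) = 0.000124337 + 0.000000165 = 0.000124502.
Half-width = 1.282·√0.000124502/1.001042 = 0.01429.
CI: 0.73170 ± 0.01429 = (0.7174, 0.7460).

(0.7174, 0.7460)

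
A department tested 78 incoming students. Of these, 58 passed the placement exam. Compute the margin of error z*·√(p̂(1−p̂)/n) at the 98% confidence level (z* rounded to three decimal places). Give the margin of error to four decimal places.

The sample proportion is 58/78 = 0.74359.
SE(p̂) = √(0.74359·0.25641/78) = 0.049441.
For 98% confidence, z* = 2.326.
So ME = 0.1150.

ME = 0.1150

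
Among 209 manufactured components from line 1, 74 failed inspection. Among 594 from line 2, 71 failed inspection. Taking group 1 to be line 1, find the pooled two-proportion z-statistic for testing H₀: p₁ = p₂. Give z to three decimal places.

z = 7.581

p̂₁ = 74/209 = 0.35407, p̂₂ = 71/594 = 0.11953.
Pooled p̂ = (74+71)/(209+594) = 145/803 = 0.18057.
SE = √[p̂(1−p̂)(1/n₁+1/n₂)] = √[0.18057·0.81943·(1/209+1/594)] ≈ 0.030937.
z = 0.23454/0.030937 = 7.581.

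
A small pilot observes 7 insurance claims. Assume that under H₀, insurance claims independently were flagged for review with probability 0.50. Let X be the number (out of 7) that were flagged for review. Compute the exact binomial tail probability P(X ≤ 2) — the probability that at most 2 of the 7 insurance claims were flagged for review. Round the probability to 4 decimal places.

X ~ Binomial(n=7, p=0.50).
P(X ≤ 2) = C(7,0)·0.50^0·0.50^7 + C(7,1)·0.50^1·0.50^6 + C(7,2)·0.50^2·0.50^5.
= 0.007812 + 0.054688 + 0.164062 = 0.2266.

P = 0.2266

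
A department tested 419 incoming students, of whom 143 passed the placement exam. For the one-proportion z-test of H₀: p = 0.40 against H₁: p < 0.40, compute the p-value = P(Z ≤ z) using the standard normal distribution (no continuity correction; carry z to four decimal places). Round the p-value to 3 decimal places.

The sample proportion is 143/419 = 0.34129.
Under H₀, SE = √(p₀(1−p₀)/n) = √(0.40·0.60/419) = √0.000572792 = 0.023933.
Test statistic (full precision, shown to 4 dp): z = (143/419 − 0.40)/SE₀ ≈ -2.4531.
p-value = P(Z ≤ z) with z = -2.4531 → 0.007.

p-value = 0.007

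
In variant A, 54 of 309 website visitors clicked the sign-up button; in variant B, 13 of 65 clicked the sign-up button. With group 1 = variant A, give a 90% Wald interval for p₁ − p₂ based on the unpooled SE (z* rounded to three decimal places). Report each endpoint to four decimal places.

p̂₁ = 54/309 = 0.17476, p̂₂ = 13/65 = 0.20000; p̂₁ − p̂₂ = -0.02524.
SE = √(0.000466722 + 0.002461538) = √0.002928260 = 0.054113.
For 90% confidence, z* = 1.645. Margin of error = 0.08902.
Interval: -0.02524 ± 0.08902 → (-0.1143, 0.0638).

(-0.1143, 0.0638)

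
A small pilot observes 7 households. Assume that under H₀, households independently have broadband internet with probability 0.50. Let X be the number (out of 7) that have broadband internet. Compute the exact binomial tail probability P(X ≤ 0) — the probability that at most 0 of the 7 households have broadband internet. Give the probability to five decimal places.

P = 0.00781

X ~ Binomial(n=7, p=0.50).
P(X ≤ 0) = C(7,0)·0.50^0·0.50^7.
= 0.007812 = 0.00781.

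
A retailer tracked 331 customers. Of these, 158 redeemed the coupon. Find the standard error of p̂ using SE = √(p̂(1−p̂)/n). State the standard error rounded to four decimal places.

The sample proportion is 158/331 = 0.47734.
p̂(1−p̂) = 0.47734·0.52266 = 0.249487.
Dividing by n and taking the root: √0.000753737 = 0.0275.

SE = 0.0275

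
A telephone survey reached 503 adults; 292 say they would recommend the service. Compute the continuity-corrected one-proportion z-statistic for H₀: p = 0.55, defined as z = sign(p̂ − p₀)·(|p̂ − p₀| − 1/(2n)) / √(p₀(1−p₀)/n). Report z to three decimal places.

z = 1.331

Sample proportion p̂ = 292/503 = 0.58052. p̂ − p₀ = 0.030517.
Continuity correction 1/(2n) = 1/1006 = 0.000994.
Corrected numerator: |0.030517| − 0.000994 = 0.029523.
SE₀ = √(0.55·0.45/503) = 0.022182.
z = (+)0.029523/0.022182 = 1.331.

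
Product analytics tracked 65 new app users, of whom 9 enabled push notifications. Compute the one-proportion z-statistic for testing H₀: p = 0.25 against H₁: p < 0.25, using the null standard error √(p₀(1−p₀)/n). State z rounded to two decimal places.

z = -2.08

p̂ = 9/65 = 0.13846.
Under H₀, SE = √(p₀(1−p₀)/n) = √(0.25·0.75/65) = √0.002884615 = 0.053709.
z = (0.13846 − 0.25)/0.053709 = -0.11154/0.053709 = -2.08.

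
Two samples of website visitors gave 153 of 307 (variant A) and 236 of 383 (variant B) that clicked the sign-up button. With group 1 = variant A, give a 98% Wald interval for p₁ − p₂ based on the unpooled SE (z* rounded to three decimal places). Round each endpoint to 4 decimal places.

p̂₁ = 0.49837, p̂₂ = 0.61619, so the observed difference is -0.11782.
SE = √(0.000814324 + 0.000617494) = √0.001431818 = 0.037839.
z* = 2.326 at the 98% level. Margin of error = 0.08801.
CI: -0.11782 ± 0.08801 = (-0.2058, -0.0298).

(-0.2058, -0.0298)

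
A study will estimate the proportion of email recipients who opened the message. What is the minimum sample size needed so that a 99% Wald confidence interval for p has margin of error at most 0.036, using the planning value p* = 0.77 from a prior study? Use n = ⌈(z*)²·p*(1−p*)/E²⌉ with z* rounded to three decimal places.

z* = 2.576 at the 99% level.
p*(1−p*) = 0.77·0.23 = 0.1771.
Required n before rounding: 6.635776 × 0.1771 / 0.036² = 906.787.
⌈906.787⌉ = 907.

n = 907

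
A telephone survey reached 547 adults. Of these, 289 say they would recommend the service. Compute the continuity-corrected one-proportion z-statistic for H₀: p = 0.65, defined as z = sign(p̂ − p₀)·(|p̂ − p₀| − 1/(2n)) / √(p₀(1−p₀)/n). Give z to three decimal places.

z = -5.921

p̂ = 289/547 = 0.52834. p̂ − p₀ = -0.121664.
1/(2n) = 0.000914.
Corrected numerator: |-0.121664| − 0.000914 = 0.120750.
Null standard error: √(0.65·0.35/547) = √0.000415905 = 0.020394.
z = −0.120750/0.020394 = -5.921.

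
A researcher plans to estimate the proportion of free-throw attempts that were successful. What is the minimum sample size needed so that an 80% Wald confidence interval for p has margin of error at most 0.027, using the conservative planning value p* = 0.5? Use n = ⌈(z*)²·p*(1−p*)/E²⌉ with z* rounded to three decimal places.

The 80% critical value is z* = 1.282.
p*(1−p*) = 0.2500.
Required n before rounding: 1.643524 × 0.2500 / 0.027² = 563.623.
Rounding up, n = 564.

n = 564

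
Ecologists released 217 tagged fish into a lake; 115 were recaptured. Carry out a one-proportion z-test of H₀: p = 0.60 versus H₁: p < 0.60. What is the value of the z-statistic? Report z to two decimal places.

z = -2.11

The sample proportion is 115/217 = 0.52995.
Under H₀, SE = √(p₀(1−p₀)/n) = √(0.60·0.40/217) = √0.001105991 = 0.033256.
z = (0.52995 − 0.60)/0.033256 = -0.07005/0.033256 = -2.11.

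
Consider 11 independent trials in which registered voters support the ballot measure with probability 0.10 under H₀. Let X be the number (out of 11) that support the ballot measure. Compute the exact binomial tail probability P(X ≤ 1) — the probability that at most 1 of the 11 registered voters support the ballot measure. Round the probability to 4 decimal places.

X ~ Binomial(n=11, p=0.10).
P(X ≤ 1) = C(11,0)·0.10^0·0.90^11 + C(11,1)·0.10^1·0.90^10.
= 0.313811 + 0.383546 = 0.6974.

P = 0.6974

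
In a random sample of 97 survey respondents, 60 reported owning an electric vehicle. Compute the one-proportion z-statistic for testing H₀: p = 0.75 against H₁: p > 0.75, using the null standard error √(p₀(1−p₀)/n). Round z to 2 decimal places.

p̂ = 60/97 = 0.61856.
Null standard error: √(0.75·0.25/97) = √0.001932990 = 0.043966.
z = (p̂ − p₀)/SE = (0.61856 − 0.75)/0.043966 = -2.99.

z = -2.99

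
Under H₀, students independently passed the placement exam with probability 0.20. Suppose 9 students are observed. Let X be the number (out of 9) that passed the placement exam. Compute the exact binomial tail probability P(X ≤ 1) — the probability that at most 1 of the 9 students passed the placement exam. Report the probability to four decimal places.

P = 0.4362

X ~ Binomial(n=9, p=0.20).
P(X ≤ 1) = C(9,0)·0.20^0·0.80^9 + C(9,1)·0.20^1·0.80^8.
= 0.134218 + 0.301990 = 0.4362.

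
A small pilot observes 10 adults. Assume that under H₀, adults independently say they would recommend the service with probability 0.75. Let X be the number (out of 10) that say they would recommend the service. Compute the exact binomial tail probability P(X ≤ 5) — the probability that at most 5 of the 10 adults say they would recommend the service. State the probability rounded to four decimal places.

P = 0.0781

X ~ Binomial(n=10, p=0.75).
P(X ≤ 5) = Σ_{j=0}^{5} C(10,j)·0.75^j·0.25^{10−j}.
= 0.000001 + 0.000029 + 0.000386 + 0.003090 + 0.016222 + 0.058399 = 0.0781.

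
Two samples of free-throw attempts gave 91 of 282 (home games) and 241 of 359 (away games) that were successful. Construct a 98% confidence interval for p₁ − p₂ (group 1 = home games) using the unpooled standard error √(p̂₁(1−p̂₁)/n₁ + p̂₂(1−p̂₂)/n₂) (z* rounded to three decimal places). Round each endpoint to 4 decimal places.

(-0.4353, -0.2619)

p̂₁ = 0.32270, p̂₂ = 0.67131, so the observed difference is -0.34861.
Unpooled SE = √(p̂₁(1−p̂₁)/n₁ + p̂₂(1−p̂₂)/n₂) = √(0.000775046 + 0.000614633) = 0.037278.
For 98% confidence, z* = 2.326. Margin = 2.326·0.037278 = 0.08671.
So the interval runs from -0.4353 to -0.2619.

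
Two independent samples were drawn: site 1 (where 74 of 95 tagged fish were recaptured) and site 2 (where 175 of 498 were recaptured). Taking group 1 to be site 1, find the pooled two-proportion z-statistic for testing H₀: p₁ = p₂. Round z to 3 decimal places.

z = 7.738

Sample proportions: p̂₁ = 74/95 = 0.77895 and p̂₂ = 175/498 = 0.35141.
Pooling: p̂ = 249/593 = 0.41990.
SE = √[p̂(1−p̂)(1/n₁+1/n₂)] = √[0.41990·0.58010·(1/95+1/498)] ≈ 0.055255.
z = (p̂₁ − p̂₂)/SE = (0.77895 − 0.35141)/0.055255 = 0.42754/0.055255 = 7.738.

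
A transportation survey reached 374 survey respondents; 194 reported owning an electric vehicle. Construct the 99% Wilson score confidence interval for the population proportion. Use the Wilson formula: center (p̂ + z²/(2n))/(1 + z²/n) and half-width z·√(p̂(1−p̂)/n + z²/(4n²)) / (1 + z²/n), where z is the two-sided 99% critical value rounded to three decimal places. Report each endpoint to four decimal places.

(0.4524, 0.5844)

Here p̂ = 194/374 = 0.51872 and z = 2.576 (z² = 6.635776).
Denominator 1 + z²/n = 1 + 6.635776/374 = 1.017743.
Adjusted center: (0.51872 + z²/(2n))/1.017743 = 0.51839.
Radicand: p̂(1−p̂)/n + z²/(4n²) = 0.000667513 + 0.000011860 = 0.000679373.
Half-width = 2.576·√0.000679373/1.017743 = 0.06597.
So the interval runs from 0.4524 to 0.5844.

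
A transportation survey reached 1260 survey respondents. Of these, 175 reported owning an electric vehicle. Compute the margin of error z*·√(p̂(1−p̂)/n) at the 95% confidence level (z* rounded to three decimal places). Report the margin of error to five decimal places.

ME = 0.01910

Sample proportion p̂ = 175/1260 = 0.13889.
SE = √(p̂(1−p̂)/n) = √(0.119599/1260) = 0.009743.
The 95% critical value is z* = 1.960.
Margin of error = z*·SE = 1.960 × 0.009743 = 0.01910.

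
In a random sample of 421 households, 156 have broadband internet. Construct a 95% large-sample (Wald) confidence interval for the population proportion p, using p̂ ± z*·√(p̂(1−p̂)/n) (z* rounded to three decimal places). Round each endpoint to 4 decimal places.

(0.3244, 0.4167)

Sample proportion p̂ = 156/421 = 0.37055.
SE(p̂) = √(0.37055·0.62945/421) = 0.023538.
z* = 1.960 at the 95% level.
Margin = 1.960·0.023538 = 0.04613.
CI: 0.37055 ± 0.04613 = (0.3244, 0.4167).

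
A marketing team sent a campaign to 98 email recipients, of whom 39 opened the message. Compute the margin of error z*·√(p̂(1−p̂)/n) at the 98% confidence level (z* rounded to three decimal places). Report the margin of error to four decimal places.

ME = 0.1150

p̂ = 39/98 = 0.39796.
Standard error of p̂: √(0.239588/98) = √0.002444772 = 0.049445.
The 98% critical value is z* = 2.326.
So ME = 0.1150.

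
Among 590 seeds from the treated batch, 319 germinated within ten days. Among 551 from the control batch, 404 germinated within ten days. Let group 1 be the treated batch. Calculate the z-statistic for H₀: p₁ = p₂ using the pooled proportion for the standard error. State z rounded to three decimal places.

z = -6.745

p̂₁ = 319/590 = 0.54068, p̂₂ = 404/551 = 0.73321.
Pooled p̂ = (319+404)/(590+551) = 723/1141 = 0.63365.
Pooled SE = √[0.2321364·0.00350980] ≈ 0.028544.
z = (p̂₁ − p̂₂)/SE = (0.54068 − 0.73321)/0.028544 = -0.19253/0.028544 = -6.745.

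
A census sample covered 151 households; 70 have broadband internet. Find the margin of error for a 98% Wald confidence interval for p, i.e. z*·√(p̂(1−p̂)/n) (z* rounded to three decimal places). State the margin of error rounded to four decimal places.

p̂ = 70/151 = 0.46358.
SE(p̂) = √(0.46358·0.53642/151) = 0.040581.
For 98% confidence, z* = 2.326.
ME = 2.326·0.040581 = 0.0944.

ME = 0.0944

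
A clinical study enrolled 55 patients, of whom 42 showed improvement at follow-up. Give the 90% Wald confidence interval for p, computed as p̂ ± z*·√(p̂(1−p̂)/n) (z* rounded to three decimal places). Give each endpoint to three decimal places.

Sample proportion p̂ = 42/55 = 0.76364.
Standard error of p̂: √(0.180496/55) = √0.003281743 = 0.057286.
For 90% confidence, z* = 1.645.
Margin of error: 1.645 × 0.057286 = 0.09424.
CI: 0.76364 ± 0.09424 = (0.669, 0.858).

(0.669, 0.858)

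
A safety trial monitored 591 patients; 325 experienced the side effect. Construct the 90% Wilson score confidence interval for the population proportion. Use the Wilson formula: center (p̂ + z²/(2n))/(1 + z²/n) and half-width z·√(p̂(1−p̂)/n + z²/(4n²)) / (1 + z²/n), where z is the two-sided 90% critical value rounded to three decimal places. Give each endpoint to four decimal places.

p̂ = 325/591 = 0.54992; z = 1.645, so z² = 2.706025.
Denominator 1 + z²/n = 1 + 2.706025/591 = 1.004579.
Center = (0.54992 + 0.002289)/1.004579 = 0.54969.
Radicand: p̂(1−p̂)/n + z²/(4n²) = 0.000418796 + 0.000001937 = 0.000420733.
Half-width = z·√(radicand)/denom = 1.645·0.020512/1.004579 = 0.03359.
Interval: 0.54969 ± 0.03359 → (0.5161, 0.5833).

(0.5161, 0.5833)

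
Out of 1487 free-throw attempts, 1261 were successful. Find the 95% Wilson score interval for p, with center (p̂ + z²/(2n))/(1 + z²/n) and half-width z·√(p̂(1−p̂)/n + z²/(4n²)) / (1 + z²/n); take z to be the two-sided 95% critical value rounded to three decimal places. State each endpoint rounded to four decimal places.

p̂ = 1261/1487 = 0.84802; z = 1.960, so z² = 3.841600.
Denominator 1 + z²/n = 1 + 3.841600/1487 = 1.002583.
Center = (0.84802 + 0.001292)/1.002583 = 0.84712.
Radicand: p̂(1−p̂)/n + z²/(4n²) = 0.000086674 + 0.000000434 = 0.000087108.
Half-width = 1.960·√0.000087108/1.002583 = 0.01825.
CI: 0.84712 ± 0.01825 = (0.8289, 0.8654).

(0.8289, 0.8654)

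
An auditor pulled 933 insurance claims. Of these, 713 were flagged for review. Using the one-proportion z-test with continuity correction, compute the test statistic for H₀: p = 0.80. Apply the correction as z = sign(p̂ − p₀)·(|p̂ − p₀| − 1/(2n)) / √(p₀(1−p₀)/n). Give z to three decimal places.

Sample proportion p̂ = 713/933 = 0.76420. p̂ − p₀ = -0.035798.
Continuity correction 1/(2n) = 1/1866 = 0.000536.
Corrected numerator: |-0.035798| − 0.000536 = 0.035262.
Under H₀, SE = √(p₀(1−p₀)/n) = √(0.80·0.20/933) = √0.000171490 = 0.013095.
z = (−)0.035262/0.013095 = -2.693.

z = -2.693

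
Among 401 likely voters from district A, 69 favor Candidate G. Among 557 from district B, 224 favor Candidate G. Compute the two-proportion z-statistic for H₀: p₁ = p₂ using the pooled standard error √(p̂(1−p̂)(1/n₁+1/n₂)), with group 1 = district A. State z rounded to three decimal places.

Sample proportions: p̂₁ = 69/401 = 0.17207 and p̂₂ = 224/557 = 0.40215.
Pooled p̂ = (69+224)/(401+557) = 293/958 = 0.30585.
SE = √[p̂(1−p̂)(1/n₁+1/n₂)] = √[0.30585·0.69415·(1/401+1/557)] ≈ 0.030176.
z = -0.23008/0.030176 = -7.625.

z = -7.625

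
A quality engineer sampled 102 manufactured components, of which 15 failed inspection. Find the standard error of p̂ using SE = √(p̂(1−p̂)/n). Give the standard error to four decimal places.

Sample proportion p̂ = 15/102 = 0.14706.
p̂(1−p̂) = 0.14706·0.85294 = 0.125433.
SE = √(0.125433/102) = 0.0351.

SE = 0.0351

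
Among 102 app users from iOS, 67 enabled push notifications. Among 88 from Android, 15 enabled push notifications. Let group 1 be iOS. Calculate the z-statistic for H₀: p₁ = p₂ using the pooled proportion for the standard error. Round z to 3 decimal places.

Sample proportions: p̂₁ = 67/102 = 0.65686 and p̂₂ = 15/88 = 0.17045.
Pooled p̂ = (67+15)/(102+88) = 82/190 = 0.43158.
SE = √[p̂(1−p̂)(1/n₁+1/n₂)] = √[0.43158·0.56842·(1/102+1/88)] ≈ 0.072061.
z = 0.48641/0.072061 = 6.750.

z = 6.750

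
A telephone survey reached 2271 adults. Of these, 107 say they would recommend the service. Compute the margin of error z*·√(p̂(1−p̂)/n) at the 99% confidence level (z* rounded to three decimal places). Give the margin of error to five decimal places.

The sample proportion is 107/2271 = 0.04712.
SE = √(p̂(1−p̂)/n) = √(0.044896/2271) = 0.004446.
z* = 2.576 at the 99% level.
ME = 2.576·0.004446 = 0.01145.

ME = 0.01145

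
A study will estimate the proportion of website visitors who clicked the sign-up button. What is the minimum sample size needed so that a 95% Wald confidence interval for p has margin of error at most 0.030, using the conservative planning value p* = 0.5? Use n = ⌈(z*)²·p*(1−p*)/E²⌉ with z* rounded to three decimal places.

z* = 1.960 at the 95% level.
p*(1−p*) = 0.50·0.50 = 0.2500.
Required n before rounding: 3.841600 × 0.2500 / 0.030² = 1067.111.
⌈1067.111⌉ = 1068.

n = 1068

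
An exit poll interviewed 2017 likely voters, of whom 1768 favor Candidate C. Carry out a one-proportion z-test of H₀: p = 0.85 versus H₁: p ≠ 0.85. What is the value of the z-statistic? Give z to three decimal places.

p̂ = 1768/2017 = 0.87655.
SE₀ = √(0.85·0.15/2017) = 0.007951.
Test statistic: z = 0.02655/0.007951 = 3.339.

z = 3.339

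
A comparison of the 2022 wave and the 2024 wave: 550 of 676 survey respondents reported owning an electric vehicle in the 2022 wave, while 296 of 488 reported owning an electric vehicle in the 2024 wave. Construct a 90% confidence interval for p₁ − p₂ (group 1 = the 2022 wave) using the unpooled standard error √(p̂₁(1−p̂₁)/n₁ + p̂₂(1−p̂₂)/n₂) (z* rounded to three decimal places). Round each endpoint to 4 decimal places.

p̂₁ = 550/676 = 0.81361, p̂₂ = 296/488 = 0.60656; p̂₁ − p̂₂ = 0.20705.
SE = √(0.000224333 + 0.000489028) = √0.000713361 = 0.026709.
The 90% critical value is z* = 1.645. Margin = 1.645·0.026709 = 0.04394.
CI: 0.20705 ± 0.04394 = (0.1631, 0.2510).

(0.1631, 0.2510)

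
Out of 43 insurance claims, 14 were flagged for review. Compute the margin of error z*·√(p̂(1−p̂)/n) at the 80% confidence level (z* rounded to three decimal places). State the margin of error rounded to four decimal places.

ME = 0.0916

With x = 14 successes in n = 43, p̂ = 0.32558.
Standard error of p̂: √(0.219578/43) = √0.005106469 = 0.071460.
The 80% critical value is z* = 1.282.
So ME = 0.0916.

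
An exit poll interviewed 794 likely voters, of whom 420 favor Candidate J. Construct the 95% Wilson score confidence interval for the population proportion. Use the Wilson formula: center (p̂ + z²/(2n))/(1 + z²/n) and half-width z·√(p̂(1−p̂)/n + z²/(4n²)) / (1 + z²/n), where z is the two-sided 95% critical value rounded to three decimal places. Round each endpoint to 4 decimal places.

Here p̂ = 420/794 = 0.52897 and z = 1.960 (z² = 3.841600).
1 + z²/n = 1.004838.
Adjusted center: (0.52897 + z²/(2n))/1.004838 = 0.52883.
Radicand: p̂(1−p̂)/n + z²/(4n²) = 0.000313805 + 0.000001523 = 0.000315328.
Half-width = z·√(radicand)/denom = 1.960·0.017757/1.004838 = 0.03464.
So the interval runs from 0.4942 to 0.5635.

(0.4942, 0.5635)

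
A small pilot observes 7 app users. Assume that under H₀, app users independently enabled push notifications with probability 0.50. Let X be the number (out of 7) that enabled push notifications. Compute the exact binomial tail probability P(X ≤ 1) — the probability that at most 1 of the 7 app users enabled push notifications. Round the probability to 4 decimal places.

X ~ Binomial(n=7, p=0.50).
P(X ≤ 1) = C(7,0)·0.50^0·0.50^7 + C(7,1)·0.50^1·0.50^6.
= 0.007812 + 0.054688 = 0.0625.

P = 0.0625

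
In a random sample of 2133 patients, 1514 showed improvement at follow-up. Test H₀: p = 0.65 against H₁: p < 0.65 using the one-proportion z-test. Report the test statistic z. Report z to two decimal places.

z = 5.79

With x = 1514 successes in n = 2133, p̂ = 0.70980.
Null standard error: √(0.65·0.35/2133) = √0.000106657 = 0.010328.
z = (p̂ − p₀)/SE = (0.70980 − 0.65)/0.010328 = 5.79.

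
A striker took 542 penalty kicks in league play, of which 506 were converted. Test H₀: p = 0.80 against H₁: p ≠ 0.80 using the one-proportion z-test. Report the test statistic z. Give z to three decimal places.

z = 7.775

p̂ = 506/542 = 0.93358.
SE₀ = √(0.80·0.20/542) = 0.017181.
z = (p̂ − p₀)/SE = (0.93358 − 0.80)/0.017181 = 7.775.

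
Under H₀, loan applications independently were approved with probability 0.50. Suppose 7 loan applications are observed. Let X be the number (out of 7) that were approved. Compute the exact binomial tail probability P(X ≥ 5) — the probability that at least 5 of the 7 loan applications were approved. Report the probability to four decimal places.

P = 0.2266

X ~ Binomial(n=7, p=0.50).
P(X ≥ 5) = C(7,5)·0.50^5·0.50^2 + C(7,6)·0.50^6·0.50^1 + C(7,7)·0.50^7·0.50^0.
= 0.164062 + 0.054688 + 0.007812 = 0.2266.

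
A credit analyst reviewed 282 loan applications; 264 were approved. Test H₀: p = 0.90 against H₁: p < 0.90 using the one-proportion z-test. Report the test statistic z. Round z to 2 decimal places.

p̂ = 264/282 = 0.93617.
SE₀ = √(0.90·0.10/282) = 0.017865.
z = (p̂ − p₀)/SE = (0.93617 − 0.90)/0.017865 = 2.02.

z = 2.02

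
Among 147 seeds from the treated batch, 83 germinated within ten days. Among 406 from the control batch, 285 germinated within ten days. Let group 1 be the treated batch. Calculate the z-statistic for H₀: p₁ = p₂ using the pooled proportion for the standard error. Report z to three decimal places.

z = -3.024

Sample proportions: p̂₁ = 83/147 = 0.56463 and p̂₂ = 285/406 = 0.70197.
Pooled p̂ = (83+285)/(147+406) = 368/553 = 0.66546.
Pooled SE = √[0.2226226·0.00926578] ≈ 0.045418.
z = -0.13734/0.045418 = -3.024.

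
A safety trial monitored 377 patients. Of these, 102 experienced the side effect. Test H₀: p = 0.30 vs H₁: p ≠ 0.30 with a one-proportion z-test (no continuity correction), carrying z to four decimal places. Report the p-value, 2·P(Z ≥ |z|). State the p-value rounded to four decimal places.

The sample proportion is 102/377 = 0.27056.
Null standard error: √(0.30·0.70/377) = √0.000557029 = 0.023601.
Test statistic (full precision, shown to 4 dp): z = (102/377 − 0.30)/SE₀ ≈ -1.2475.
From the standard normal, 2·P(Z ≥ |z|) = 0.2122.

p-value = 0.2122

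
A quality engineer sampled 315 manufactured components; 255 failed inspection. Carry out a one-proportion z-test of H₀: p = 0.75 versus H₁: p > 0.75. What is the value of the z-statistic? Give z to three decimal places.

z = 2.440

Sample proportion p̂ = 255/315 = 0.80952.
Under H₀, SE = √(p₀(1−p₀)/n) = √(0.75·0.25/315) = √0.000595238 = 0.024398.
z = (0.80952 − 0.75)/0.024398 = 0.05952/0.024398 = 2.440.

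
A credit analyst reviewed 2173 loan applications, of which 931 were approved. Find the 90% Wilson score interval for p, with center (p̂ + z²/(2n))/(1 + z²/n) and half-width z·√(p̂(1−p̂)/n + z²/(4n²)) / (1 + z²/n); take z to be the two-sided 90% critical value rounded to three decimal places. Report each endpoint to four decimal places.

p̂ = 931/2173 = 0.42844; z = 1.645, so z² = 2.706025.
Denominator 1 + z²/n = 1 + 2.706025/2173 = 1.001245.
Center = (0.42844 + 0.000623)/1.001245 = 0.42853.
Radicand: p̂(1−p̂)/n + z²/(4n²) = 0.000112692 + 0.000000143 = 0.000112835.
Half-width = 1.645·√0.000112835/1.001245 = 0.01745.
So the interval runs from 0.4111 to 0.4460.

(0.4111, 0.4460)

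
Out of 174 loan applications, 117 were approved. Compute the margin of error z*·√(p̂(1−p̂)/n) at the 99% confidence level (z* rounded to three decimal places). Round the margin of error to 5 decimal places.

ME = 0.09165

p̂ = 117/174 = 0.67241.
SE(p̂) = √(0.67241·0.32759/174) = 0.035580.
For 99% confidence, z* = 2.576.
ME = 2.576·0.035580 = 0.09165.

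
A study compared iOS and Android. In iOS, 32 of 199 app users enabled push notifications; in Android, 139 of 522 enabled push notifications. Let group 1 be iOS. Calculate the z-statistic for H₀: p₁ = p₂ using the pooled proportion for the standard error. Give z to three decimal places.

p̂₁ = 32/199 = 0.16080, p̂₂ = 139/522 = 0.26628.
Pooled p̂ = (32+139)/(199+522) = 171/721 = 0.23717.
Pooled SE = √[0.1809207·0.00694083] ≈ 0.035436.
z = (p̂₁ − p̂₂)/SE = (0.16080 − 0.26628)/0.035436 = -0.10548/0.035436 = -2.977.

z = -2.977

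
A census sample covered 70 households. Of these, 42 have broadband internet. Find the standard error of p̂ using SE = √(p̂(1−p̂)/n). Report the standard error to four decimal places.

SE = 0.0586

With x = 42 successes in n = 70, p̂ = 0.60000.
p̂(1−p̂) = 0.240000.
SE = √(0.240000/70) = √0.003428571 = 0.0586.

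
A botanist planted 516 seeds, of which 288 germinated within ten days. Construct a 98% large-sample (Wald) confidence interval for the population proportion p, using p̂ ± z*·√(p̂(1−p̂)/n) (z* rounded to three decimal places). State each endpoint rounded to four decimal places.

Sample proportion p̂ = 288/516 = 0.55814.
Standard error of p̂: √(0.246620/516) = √0.000477945 = 0.021862.
For 98% confidence, z* = 2.326.
Margin = 2.326·0.021862 = 0.05085.
CI: 0.55814 ± 0.05085 = (0.5073, 0.6090).

(0.5073, 0.6090)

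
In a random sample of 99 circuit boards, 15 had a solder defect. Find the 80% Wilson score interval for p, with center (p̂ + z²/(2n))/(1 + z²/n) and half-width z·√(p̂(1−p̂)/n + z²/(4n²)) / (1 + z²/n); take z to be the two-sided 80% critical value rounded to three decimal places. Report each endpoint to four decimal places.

(0.1110, 0.2034)

p̂ = 15/99 = 0.15152; z = 1.282, so z² = 1.643524.
1 + z²/n = 1.016601.
Adjusted center: (0.15152 + z²/(2n))/1.016601 = 0.15721.
Radicand: p̂(1−p̂)/n + z²/(4n²) = 0.001298569 + 0.000041922 = 0.001340491.
Half-width = 1.282·√0.001340491/1.016601 = 0.04617.
CI: 0.15721 ± 0.04617 = (0.1110, 0.2034).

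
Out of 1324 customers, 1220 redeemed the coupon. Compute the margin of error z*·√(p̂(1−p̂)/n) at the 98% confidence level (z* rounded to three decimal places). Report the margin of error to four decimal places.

With x = 1220 successes in n = 1324, p̂ = 0.92145.
SE(p̂) = √(0.92145·0.07855/1324) = 0.007394.
The 98% critical value is z* = 2.326.
Margin of error = z*·SE = 2.326 × 0.007394 = 0.0172.

ME = 0.0172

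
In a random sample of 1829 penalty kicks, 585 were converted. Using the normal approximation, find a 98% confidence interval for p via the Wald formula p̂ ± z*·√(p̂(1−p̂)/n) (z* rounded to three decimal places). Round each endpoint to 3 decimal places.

The sample proportion is 585/1829 = 0.31985.
SE(p̂) = √(0.31985·0.68015/1829) = 0.010906.
The 98% critical value is z* = 2.326.
Margin = 2.326·0.010906 = 0.02537.
So the interval runs from 0.294 to 0.345.

(0.294, 0.345)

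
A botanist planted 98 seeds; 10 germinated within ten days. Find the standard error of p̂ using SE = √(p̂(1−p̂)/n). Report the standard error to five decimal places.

Sample proportion p̂ = 10/98 = 0.10204.
p̂(1−p̂) = 0.091628.
Dividing by n and taking the root: √0.000934980 = 0.03058.

SE = 0.03058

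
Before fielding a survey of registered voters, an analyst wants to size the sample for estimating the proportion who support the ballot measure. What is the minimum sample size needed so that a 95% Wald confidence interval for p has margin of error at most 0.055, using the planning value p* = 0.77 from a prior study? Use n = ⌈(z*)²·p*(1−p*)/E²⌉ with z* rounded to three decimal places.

For 95% confidence, z* = 1.960.
p*(1−p*) = 0.77·0.23 = 0.1771.
(z*)²·p*(1−p*)/E² = 3.841600·0.1771/0.003025 = 224.908.
⌈224.908⌉ = 225.

n = 225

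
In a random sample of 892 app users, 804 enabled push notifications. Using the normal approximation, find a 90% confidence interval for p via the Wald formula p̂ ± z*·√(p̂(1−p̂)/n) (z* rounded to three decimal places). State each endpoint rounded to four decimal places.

p̂ = 804/892 = 0.90135.
SE = √(p̂(1−p̂)/n) = √(0.088922/892) = 0.009984.
z* = 1.645 at the 90% level.
Margin = 1.645·0.009984 = 0.01642.
Interval: 0.90135 ± 0.01642 → (0.8849, 0.9178).

(0.8849, 0.9178)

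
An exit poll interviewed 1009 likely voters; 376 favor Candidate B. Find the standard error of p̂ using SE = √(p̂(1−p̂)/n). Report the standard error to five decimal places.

With x = 376 successes in n = 1009, p̂ = 0.37265.
p̂(1−p̂) = 0.37265·0.62735 = 0.233782.
Dividing by n and taking the root: √0.000231697 = 0.01522.

SE = 0.01522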